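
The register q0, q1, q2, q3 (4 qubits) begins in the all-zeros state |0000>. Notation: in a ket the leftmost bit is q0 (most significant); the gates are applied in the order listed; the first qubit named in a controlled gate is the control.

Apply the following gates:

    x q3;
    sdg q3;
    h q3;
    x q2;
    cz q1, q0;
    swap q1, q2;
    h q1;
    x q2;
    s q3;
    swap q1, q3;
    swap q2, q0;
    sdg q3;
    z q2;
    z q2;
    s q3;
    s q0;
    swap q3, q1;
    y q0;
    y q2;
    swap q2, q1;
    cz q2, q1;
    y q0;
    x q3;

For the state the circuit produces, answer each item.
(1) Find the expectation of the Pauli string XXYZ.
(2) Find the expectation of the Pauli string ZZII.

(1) The expectation value of XXYZ is 0. Key observation: the block from step 12 through step 15 cancels to the identity and can be dropped.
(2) In the final state, ZZII has expectation 1.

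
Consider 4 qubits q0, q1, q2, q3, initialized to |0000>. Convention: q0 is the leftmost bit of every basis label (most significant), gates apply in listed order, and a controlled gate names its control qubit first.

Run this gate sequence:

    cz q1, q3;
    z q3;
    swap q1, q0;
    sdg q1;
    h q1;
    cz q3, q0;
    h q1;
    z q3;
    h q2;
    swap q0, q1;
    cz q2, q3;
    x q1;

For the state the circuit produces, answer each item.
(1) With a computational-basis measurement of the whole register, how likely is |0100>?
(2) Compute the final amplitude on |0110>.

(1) The probability of measuring |0100> is 1/2.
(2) The amplitude on |0110> is sqrt(2)/2.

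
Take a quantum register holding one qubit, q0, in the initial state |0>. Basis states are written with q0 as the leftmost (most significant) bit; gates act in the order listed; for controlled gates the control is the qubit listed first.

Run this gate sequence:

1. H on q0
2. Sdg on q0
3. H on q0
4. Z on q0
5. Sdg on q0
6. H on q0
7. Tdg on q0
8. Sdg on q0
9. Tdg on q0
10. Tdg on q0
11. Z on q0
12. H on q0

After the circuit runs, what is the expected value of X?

The expectation value of X is -1.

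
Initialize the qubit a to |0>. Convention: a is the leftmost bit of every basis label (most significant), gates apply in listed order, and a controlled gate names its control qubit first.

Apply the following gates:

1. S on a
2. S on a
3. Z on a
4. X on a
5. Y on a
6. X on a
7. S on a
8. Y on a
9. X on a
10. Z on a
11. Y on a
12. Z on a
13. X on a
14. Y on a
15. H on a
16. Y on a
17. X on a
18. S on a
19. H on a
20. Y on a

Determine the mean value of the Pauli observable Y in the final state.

The expectation value of Y is 1.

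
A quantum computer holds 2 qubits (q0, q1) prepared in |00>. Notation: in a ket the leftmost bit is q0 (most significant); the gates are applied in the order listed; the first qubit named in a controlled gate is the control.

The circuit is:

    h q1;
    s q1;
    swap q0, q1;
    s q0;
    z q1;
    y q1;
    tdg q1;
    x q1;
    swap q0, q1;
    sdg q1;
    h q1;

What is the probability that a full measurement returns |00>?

The probability of measuring |00> is 1/2.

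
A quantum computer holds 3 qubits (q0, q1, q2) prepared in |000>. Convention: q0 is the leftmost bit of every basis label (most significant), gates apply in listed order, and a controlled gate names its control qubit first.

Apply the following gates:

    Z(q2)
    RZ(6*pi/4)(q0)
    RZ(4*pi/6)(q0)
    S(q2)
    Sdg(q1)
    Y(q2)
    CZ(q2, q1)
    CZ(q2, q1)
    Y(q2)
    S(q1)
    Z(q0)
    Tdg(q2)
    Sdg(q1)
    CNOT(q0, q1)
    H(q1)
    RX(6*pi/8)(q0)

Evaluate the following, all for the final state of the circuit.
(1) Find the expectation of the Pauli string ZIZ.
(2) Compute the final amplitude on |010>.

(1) The expectation value of ZIZ is -sqrt(2)/2. Key observation: the block from step 5 through step 10 cancels to the identity and can be dropped.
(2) The final state's coefficient on |010> equals sqrt(4 - 2*sqrt(2))*exp(11*I*pi/12)/4.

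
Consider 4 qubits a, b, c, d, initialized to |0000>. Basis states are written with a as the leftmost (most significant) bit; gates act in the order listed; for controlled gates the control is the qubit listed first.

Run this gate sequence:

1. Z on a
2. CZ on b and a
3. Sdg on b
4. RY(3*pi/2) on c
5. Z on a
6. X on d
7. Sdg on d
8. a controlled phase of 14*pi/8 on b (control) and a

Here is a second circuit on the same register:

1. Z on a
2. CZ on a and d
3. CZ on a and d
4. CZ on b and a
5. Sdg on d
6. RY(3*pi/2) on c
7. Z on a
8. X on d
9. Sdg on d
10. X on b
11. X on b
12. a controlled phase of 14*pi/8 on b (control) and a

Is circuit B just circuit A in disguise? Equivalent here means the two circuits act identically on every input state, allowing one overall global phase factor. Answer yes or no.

No: there is an input state on which the two circuits produce genuinely different outputs (not merely differing by a phase).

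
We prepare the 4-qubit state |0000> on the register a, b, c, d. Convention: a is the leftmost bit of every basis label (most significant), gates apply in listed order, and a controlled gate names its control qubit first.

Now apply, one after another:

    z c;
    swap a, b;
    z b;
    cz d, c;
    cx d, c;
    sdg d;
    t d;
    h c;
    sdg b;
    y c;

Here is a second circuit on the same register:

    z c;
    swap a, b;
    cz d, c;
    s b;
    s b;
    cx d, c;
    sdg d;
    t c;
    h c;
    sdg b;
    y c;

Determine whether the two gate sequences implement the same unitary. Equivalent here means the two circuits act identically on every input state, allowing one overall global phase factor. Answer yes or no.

No, they are not equivalent — no single phase factor reconciles the two unitaries.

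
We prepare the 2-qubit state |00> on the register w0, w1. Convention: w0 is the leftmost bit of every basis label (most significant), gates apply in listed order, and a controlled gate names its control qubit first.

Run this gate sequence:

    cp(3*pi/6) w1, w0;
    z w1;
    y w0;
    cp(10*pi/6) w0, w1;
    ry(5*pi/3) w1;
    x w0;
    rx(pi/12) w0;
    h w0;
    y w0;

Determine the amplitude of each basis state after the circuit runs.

After the circuit, the state carries amplitude -3*sqrt(2*sqrt(2) + 4)/16 - sqrt(12 - 6*sqrt(2))/16 - I*sqrt(6*sqrt(2) + 12)/16 + 3*I*sqrt(4 - 2*sqrt(2))/16 on |00>, sqrt(4 - 2*sqrt(2))/16 + sqrt(6*sqrt(2) + 12)/16 - I*sqrt(12 - 6*sqrt(2))/16 + I*sqrt(2*sqrt(2) + 4)/16 on |01>, sqrt(12 - 6*sqrt(2))/16 + 3*sqrt(2*sqrt(2) + 4)/16 - I*sqrt(6*sqrt(2) + 12)/16 + 3*I*sqrt(4 - 2*sqrt(2))/16 on |10>, -sqrt(6*sqrt(2) + 12)/16 - sqrt(4 - 2*sqrt(2))/16 - I*sqrt(12 - 6*sqrt(2))/16 + I*sqrt(2*sqrt(2) + 4)/16 on |11>.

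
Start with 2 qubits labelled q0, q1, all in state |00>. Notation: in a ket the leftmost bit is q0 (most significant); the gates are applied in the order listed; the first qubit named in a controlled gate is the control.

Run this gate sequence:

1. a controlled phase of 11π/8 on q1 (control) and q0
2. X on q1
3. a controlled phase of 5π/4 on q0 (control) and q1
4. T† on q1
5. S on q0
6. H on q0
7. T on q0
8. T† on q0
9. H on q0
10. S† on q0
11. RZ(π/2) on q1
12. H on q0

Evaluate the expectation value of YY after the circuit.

In the final state, YY has expectation 0. Key observation: gates 5-10 undo each other exactly, leaving only the rest of the circuit to track.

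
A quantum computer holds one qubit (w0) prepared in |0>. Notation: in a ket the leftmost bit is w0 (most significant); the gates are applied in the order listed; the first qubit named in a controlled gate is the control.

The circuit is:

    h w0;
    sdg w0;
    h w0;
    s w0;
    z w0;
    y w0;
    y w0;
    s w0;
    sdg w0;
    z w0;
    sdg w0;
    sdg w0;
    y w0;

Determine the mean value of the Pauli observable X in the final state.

In the final state, X has expectation -1.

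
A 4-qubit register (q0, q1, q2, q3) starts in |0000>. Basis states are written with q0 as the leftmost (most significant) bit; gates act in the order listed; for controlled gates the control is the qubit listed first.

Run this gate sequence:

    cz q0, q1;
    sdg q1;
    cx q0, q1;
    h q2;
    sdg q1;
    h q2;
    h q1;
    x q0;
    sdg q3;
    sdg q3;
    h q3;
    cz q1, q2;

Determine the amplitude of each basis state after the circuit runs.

After the circuit, the state carries amplitude 1/2 on |1000>, 1/2 on |1001>, 1/2 on |1100>, 1/2 on |1101>, and 0 on every other basis state.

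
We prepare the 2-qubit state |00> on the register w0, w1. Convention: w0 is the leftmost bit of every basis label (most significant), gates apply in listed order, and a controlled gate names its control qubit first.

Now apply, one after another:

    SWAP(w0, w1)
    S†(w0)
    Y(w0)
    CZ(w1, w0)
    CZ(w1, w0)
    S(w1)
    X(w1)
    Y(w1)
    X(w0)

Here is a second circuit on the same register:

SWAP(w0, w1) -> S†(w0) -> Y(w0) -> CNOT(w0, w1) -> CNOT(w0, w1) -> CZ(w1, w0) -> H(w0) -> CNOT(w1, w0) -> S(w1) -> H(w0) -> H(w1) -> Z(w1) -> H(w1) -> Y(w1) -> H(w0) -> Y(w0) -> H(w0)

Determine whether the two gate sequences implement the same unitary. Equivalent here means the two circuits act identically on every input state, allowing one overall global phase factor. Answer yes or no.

No: there is an input state on which the two circuits produce genuinely different outputs (not merely differing by a phase).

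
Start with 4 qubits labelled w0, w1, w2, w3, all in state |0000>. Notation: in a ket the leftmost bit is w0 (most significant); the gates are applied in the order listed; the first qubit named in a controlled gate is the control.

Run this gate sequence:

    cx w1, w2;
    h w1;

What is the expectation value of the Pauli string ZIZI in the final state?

In the final state, ZIZI has expectation 1.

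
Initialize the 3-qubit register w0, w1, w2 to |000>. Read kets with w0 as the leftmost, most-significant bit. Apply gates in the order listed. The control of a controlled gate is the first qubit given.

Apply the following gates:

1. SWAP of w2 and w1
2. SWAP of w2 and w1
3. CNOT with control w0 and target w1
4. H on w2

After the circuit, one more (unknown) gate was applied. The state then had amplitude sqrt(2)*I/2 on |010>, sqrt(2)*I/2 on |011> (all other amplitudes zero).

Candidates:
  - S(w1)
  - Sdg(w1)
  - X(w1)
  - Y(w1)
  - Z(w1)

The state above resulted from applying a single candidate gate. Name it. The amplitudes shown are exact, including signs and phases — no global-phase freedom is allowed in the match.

The unique candidate consistent with the amplitudes is Y(w1). Key observation: the block from step 1 through step 2 cancels to the identity and can be dropped.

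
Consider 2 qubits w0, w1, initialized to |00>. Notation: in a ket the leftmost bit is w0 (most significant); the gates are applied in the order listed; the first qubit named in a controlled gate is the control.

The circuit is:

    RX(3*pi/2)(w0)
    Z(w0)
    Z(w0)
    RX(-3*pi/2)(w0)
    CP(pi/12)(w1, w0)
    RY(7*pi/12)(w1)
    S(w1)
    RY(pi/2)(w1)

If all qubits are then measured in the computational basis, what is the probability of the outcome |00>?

The probability of measuring |00> is 1/2. Key observation: steps 1-4 multiply out to the identity, so the circuit reduces to the remaining gates.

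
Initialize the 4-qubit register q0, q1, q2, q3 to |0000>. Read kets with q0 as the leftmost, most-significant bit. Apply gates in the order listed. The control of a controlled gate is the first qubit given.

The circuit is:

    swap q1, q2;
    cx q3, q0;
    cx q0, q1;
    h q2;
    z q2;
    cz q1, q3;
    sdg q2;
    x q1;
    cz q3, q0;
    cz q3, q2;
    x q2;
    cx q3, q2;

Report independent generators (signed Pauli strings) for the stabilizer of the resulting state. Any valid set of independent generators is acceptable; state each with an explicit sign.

The final state is stabilized by the group generated by -IIYI, +ZIII, -IZII, +IIIZ; other independent generating sets are equally valid.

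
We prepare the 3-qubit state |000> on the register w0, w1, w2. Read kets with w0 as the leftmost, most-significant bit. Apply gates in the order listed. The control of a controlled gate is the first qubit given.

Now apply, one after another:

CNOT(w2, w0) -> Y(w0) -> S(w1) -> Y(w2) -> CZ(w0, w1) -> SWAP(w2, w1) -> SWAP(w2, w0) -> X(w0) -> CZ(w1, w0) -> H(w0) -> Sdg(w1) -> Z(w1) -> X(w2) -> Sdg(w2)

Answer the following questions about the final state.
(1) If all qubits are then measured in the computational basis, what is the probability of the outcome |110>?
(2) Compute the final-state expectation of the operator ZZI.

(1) A full measurement returns |110> with probability 1/2.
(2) The observable ZZI averages to 0.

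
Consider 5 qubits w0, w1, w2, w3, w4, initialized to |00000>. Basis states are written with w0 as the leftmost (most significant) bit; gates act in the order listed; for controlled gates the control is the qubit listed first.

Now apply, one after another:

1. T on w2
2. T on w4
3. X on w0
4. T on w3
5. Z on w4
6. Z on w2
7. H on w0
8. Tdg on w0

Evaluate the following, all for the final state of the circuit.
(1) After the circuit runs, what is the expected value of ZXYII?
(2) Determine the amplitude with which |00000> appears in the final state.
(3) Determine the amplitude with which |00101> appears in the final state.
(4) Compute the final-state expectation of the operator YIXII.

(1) The expectation value of ZXYII is 0.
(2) The final state's coefficient on |00000> equals sqrt(2)/2.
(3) |00101> carries amplitude 0 in the final state.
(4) In the final state, YIXII has expectation 0.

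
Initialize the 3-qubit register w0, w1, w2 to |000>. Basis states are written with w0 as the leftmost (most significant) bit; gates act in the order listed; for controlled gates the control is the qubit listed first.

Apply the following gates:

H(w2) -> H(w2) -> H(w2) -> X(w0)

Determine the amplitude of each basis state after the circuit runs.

The final amplitudes are sqrt(2)/2 on |100>, sqrt(2)/2 on |101>, and 0 on every other basis state. Key observation: gates 2-3 undo each other exactly, leaving only the rest of the circuit to track.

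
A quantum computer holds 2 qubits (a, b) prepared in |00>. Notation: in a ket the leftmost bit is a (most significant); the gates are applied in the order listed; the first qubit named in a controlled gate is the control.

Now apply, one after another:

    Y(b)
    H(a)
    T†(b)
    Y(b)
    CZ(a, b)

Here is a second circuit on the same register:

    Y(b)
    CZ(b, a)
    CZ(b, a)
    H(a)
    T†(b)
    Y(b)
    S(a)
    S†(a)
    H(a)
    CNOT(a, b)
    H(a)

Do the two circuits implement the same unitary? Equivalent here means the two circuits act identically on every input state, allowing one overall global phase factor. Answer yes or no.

No, they are not equivalent — no single phase factor reconciles the two unitaries.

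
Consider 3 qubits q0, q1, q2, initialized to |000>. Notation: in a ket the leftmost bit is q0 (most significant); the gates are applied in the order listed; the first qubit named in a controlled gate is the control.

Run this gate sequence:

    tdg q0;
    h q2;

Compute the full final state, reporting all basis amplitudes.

The final amplitudes are sqrt(2)/2 on |000>, sqrt(2)/2 on |001>, and 0 on every other basis state.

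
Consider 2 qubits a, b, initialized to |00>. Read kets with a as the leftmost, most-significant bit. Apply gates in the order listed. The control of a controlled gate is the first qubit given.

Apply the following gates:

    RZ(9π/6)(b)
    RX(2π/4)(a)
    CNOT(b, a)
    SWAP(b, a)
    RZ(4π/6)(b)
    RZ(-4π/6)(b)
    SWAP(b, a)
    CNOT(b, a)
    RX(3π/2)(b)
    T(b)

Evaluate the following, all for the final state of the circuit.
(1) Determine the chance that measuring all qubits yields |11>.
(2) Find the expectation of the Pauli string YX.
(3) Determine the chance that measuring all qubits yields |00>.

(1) The probability of measuring |11> is 1/4. Key observation: gates 3-8 undo each other exactly, leaving only the rest of the circuit to track.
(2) The observable YX averages to sqrt(2)/2.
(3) Outcome |00> occurs with probability 1/4.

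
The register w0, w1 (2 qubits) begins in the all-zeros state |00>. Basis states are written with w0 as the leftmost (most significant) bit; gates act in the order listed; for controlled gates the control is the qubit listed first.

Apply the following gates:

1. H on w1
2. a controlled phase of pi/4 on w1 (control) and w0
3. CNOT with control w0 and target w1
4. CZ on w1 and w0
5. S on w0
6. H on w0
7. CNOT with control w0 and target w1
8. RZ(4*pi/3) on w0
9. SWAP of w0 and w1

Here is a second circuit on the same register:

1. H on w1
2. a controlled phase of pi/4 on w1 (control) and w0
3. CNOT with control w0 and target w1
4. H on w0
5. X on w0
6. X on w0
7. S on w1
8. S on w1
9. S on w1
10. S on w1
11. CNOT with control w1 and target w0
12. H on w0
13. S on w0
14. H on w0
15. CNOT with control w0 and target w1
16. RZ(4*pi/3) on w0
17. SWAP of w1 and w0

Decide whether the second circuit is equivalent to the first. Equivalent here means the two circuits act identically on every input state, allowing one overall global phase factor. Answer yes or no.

Yes — the two circuits implement the same unitary up to a global phase.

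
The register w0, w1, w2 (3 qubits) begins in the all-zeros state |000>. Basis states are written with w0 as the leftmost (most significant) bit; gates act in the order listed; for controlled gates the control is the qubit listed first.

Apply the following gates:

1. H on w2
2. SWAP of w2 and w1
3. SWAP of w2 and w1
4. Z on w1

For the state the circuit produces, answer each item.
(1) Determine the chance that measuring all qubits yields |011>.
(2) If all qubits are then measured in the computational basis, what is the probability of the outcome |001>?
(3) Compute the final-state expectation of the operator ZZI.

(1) Outcome |011> occurs with probability 0.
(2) Outcome |001> occurs with probability 1/2.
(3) The expectation value of ZZI is 1.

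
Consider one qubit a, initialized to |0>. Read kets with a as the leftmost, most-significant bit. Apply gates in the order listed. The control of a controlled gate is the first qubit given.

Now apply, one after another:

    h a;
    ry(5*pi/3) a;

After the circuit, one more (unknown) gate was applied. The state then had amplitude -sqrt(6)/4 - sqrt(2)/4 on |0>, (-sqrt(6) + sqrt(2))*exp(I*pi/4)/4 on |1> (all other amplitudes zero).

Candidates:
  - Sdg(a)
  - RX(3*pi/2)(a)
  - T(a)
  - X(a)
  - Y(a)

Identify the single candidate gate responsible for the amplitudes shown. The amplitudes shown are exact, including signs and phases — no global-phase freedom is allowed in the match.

It was T(a) that produced the state shown.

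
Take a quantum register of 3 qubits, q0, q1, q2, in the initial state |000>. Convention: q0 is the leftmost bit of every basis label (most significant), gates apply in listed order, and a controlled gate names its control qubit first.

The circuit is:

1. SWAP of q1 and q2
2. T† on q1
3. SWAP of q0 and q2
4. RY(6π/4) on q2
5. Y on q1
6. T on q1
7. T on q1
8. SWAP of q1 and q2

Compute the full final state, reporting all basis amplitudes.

The final amplitudes are sqrt(2)/2 on |001>, -sqrt(2)/2 on |011>, and 0 on every other basis state.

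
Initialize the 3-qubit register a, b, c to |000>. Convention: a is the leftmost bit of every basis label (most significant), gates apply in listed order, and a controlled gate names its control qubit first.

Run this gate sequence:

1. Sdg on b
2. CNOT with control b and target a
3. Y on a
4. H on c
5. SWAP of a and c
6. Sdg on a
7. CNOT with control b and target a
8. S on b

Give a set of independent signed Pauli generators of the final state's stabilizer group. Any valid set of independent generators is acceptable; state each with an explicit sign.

The final state is stabilized by the group generated by -YII, +IZI, -IIZ; other independent generating sets are equally valid.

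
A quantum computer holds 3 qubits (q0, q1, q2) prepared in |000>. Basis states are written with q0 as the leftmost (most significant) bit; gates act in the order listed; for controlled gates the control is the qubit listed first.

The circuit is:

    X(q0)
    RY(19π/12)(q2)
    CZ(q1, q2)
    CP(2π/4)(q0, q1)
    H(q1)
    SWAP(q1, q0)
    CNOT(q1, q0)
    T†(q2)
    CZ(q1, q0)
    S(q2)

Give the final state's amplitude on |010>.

The final state's coefficient on |010> equals -sqrt(2*sqrt(2) + 4)/8 - sqrt(12 - 6*sqrt(2))/8.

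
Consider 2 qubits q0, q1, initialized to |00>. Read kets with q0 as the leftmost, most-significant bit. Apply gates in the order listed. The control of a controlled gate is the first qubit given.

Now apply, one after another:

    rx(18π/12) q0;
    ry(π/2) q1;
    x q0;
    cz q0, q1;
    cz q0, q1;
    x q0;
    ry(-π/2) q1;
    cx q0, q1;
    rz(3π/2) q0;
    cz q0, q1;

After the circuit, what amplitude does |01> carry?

The final state's coefficient on |01> equals 0.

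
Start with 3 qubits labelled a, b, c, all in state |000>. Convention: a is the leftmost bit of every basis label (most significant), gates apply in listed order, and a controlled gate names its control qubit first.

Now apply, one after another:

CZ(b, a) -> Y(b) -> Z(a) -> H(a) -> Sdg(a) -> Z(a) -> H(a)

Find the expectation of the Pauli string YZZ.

The observable YZZ averages to 1.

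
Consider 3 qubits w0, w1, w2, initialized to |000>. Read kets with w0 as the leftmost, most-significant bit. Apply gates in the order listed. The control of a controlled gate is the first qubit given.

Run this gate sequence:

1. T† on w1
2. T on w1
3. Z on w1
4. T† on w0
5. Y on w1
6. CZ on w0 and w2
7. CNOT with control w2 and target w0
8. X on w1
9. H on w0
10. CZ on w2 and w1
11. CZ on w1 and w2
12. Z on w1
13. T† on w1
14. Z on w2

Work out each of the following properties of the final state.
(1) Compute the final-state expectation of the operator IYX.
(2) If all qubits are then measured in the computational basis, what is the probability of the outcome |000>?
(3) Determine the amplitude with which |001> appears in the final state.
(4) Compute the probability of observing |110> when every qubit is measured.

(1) The observable IYX averages to 0.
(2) A full measurement returns |000> with probability 1/2.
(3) |001> carries amplitude 0 in the final state.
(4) A full measurement returns |110> with probability 0.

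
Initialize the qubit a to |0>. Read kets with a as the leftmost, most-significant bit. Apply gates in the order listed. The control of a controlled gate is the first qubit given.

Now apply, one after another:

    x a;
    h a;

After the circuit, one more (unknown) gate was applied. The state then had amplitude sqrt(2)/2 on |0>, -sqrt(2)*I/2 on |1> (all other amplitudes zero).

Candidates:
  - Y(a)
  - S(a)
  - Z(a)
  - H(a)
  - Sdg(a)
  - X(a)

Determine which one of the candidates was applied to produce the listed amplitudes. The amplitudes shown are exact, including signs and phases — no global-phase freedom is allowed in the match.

It was S(a) that produced the state shown.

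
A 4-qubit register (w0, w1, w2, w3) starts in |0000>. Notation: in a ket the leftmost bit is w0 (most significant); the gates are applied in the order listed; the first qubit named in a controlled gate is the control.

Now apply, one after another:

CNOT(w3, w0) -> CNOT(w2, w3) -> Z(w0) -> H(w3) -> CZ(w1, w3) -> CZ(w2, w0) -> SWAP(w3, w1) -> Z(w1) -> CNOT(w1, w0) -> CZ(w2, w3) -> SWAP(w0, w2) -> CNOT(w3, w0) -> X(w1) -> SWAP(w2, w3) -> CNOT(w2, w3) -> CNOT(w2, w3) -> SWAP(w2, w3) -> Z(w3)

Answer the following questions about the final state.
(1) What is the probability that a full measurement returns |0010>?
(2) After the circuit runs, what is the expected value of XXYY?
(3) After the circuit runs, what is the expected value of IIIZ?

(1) A full measurement returns |0010> with probability 1/2. Key observation: gates 14-17 undo each other exactly, leaving only the rest of the circuit to track.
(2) In the final state, XXYY has expectation 0.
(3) The expectation value of IIIZ is 1.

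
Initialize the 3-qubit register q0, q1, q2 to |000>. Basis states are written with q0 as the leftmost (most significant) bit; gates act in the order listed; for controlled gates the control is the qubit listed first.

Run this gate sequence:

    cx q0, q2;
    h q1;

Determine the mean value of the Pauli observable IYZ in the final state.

In the final state, IYZ has expectation 0.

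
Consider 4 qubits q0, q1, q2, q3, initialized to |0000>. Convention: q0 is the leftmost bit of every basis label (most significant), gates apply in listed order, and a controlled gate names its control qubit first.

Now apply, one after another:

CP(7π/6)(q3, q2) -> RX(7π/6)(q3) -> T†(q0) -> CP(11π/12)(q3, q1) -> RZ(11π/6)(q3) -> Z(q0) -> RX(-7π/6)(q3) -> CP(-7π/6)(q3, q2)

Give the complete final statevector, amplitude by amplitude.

The final amplitudes are (-2 + sqrt(3) + (sqrt(3) + 2)*exp(5*I*pi/6))*exp(I*pi/12)/4 on |0000>, -sqrt(6)/8 + sqrt(2)/8 on |0001>, and 0 on every other basis state.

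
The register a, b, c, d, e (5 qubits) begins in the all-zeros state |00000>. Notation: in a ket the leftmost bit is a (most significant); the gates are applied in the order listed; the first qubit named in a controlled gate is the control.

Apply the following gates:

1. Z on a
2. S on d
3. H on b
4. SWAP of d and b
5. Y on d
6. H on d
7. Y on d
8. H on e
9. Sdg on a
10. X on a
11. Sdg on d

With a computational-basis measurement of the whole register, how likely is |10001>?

The probability of measuring |10001> is 1/2.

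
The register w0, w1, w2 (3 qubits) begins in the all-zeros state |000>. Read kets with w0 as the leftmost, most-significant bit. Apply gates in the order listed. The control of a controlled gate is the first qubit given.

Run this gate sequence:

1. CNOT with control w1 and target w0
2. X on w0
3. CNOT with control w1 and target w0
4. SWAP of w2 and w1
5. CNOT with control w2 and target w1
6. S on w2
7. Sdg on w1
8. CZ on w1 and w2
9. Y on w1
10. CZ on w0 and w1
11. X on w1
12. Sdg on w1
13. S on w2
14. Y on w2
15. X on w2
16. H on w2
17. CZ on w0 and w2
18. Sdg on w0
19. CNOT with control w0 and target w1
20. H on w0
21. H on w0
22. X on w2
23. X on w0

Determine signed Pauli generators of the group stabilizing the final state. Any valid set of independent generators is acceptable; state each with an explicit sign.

The stabilizer group can be generated by -IIX, +ZII, -IZI, among other valid generating sets.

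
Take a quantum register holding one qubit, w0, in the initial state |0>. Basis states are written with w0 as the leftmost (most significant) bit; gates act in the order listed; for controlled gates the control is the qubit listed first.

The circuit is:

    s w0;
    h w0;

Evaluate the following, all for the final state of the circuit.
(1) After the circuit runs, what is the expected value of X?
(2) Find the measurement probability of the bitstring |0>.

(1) In the final state, X has expectation 1.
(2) Outcome |0> occurs with probability 1/2.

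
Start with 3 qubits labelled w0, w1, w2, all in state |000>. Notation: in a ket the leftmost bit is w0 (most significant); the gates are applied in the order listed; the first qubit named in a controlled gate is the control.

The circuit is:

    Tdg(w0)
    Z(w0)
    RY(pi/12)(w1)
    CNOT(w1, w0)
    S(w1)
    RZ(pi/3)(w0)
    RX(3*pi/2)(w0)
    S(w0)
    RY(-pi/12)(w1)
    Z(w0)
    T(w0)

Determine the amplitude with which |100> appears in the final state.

The final state's coefficient on |100> equals (-2*sqrt(2) - sqrt(3) - 1 - 2*sqrt(2)*exp(I*pi/3) + exp(I*pi/3) + sqrt(3)*exp(I*pi/3))*exp(I*pi/12)/8.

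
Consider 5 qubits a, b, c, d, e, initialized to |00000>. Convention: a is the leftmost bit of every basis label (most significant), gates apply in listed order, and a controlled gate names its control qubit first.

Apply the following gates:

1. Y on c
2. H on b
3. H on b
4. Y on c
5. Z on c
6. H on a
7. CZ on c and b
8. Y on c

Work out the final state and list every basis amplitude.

The resulting statevector has amplitude sqrt(2)*I/2 on |00100>, sqrt(2)*I/2 on |10100>, and 0 on every other basis state.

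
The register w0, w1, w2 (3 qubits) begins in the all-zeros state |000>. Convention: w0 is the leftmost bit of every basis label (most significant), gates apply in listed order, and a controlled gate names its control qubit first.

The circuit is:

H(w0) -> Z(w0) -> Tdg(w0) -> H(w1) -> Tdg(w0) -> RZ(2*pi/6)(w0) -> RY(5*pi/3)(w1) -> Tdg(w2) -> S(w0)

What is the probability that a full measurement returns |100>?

Outcome |100> occurs with probability sqrt(3)/8 + 1/4.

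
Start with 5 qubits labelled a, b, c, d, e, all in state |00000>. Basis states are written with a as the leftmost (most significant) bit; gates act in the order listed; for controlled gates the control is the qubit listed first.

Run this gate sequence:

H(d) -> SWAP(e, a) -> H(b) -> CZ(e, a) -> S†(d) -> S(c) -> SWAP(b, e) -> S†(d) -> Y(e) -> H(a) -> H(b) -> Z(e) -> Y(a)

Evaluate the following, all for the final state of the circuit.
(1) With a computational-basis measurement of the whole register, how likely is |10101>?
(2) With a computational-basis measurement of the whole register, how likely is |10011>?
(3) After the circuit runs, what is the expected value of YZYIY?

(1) The probability of measuring |10101> is 0.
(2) Outcome |10011> occurs with probability 1/16.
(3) The expectation value of YZYIY is 0.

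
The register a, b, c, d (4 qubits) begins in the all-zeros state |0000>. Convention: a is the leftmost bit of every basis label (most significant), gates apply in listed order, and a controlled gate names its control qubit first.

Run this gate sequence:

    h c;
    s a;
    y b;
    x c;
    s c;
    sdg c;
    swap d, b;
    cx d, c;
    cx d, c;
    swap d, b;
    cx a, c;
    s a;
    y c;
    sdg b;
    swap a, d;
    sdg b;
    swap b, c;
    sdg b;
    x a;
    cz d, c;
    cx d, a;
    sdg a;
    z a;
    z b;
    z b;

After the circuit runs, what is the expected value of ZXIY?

In the final state, ZXIY has expectation 0.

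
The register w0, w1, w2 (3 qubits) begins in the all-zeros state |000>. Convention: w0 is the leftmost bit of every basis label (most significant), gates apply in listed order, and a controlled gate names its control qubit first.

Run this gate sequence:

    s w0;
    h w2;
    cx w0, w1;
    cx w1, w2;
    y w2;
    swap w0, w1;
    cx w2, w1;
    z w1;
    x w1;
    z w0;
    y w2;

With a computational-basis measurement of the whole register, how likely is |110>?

The probability of measuring |110> is 0.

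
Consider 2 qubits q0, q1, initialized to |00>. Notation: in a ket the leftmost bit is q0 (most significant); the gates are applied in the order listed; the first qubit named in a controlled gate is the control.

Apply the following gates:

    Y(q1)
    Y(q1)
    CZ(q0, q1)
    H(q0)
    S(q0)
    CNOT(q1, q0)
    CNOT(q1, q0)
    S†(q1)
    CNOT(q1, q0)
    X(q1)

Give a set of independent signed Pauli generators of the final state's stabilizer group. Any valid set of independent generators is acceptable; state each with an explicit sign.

One valid set of independent stabilizer generators is +YI, -IZ (any independent generating set of the same group is equally correct). Key observation: the block from step 6 through step 7 cancels to the identity and can be dropped.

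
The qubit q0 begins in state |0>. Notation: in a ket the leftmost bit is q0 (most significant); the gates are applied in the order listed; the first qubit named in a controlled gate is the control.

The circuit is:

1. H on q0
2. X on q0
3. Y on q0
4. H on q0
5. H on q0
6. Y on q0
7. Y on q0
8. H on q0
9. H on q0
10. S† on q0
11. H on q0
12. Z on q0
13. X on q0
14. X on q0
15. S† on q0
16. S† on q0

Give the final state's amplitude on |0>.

|0> carries amplitude 1/2 - I/2 in the final state.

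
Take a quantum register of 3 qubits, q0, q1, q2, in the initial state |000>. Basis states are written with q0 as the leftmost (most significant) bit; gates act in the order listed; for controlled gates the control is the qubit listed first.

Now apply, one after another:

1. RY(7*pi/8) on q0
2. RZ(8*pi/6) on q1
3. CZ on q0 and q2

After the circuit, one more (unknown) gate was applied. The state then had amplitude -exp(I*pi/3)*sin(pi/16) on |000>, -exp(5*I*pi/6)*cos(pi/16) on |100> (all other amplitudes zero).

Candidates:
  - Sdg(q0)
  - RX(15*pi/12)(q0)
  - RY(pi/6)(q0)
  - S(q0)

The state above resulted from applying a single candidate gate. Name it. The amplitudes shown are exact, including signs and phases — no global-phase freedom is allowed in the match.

The unique candidate consistent with the amplitudes is S(q0).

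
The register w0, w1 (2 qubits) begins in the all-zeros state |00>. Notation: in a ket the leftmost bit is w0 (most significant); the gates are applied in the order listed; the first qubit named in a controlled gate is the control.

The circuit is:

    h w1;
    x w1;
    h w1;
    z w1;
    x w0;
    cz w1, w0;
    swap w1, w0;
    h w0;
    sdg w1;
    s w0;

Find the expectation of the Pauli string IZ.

In the final state, IZ has expectation -1. Key observation: the block from step 1 through step 4 cancels to the identity and can be dropped.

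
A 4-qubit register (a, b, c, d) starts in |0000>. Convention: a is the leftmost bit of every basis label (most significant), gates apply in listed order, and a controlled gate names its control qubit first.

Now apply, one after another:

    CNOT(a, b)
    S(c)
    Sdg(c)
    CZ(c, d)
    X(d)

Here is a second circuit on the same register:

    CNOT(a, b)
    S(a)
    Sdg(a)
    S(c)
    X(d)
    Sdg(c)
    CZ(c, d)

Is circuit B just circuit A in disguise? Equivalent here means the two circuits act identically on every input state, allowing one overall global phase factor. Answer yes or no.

No — the two circuits implement different unitaries, even allowing a global phase.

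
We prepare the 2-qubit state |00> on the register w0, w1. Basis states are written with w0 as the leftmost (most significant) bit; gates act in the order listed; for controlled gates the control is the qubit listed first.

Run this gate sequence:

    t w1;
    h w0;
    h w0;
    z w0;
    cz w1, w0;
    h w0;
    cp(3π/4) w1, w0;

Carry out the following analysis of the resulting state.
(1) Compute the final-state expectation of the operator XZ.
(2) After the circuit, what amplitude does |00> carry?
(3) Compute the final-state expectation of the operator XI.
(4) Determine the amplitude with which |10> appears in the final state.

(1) In the final state, XZ has expectation 1. Key observation: steps 2-3 multiply out to the identity, so the circuit reduces to the remaining gates.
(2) The final state's coefficient on |00> equals sqrt(2)/2.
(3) The observable XI averages to 1.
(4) The amplitude on |10> is sqrt(2)/2.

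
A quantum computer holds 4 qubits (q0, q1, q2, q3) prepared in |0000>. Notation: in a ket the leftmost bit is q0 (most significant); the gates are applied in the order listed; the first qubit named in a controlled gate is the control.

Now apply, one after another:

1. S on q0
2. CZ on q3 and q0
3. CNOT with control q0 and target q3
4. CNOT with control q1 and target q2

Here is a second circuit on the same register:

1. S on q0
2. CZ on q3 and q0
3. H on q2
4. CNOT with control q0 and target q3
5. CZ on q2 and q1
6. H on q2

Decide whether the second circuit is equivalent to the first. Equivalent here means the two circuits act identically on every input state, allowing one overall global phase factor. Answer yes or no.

Yes: on every input state the two circuits agree up to one overall phase factor.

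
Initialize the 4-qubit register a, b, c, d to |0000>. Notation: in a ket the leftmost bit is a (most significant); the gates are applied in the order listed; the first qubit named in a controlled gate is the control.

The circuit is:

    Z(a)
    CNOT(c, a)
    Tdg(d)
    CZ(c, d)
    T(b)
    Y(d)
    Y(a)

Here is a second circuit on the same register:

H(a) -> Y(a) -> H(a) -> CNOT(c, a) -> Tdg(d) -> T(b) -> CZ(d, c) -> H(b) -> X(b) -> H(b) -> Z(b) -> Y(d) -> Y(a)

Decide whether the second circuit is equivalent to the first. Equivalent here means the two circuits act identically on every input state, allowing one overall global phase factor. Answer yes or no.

No, they are not equivalent — no single phase factor reconciles the two unitaries.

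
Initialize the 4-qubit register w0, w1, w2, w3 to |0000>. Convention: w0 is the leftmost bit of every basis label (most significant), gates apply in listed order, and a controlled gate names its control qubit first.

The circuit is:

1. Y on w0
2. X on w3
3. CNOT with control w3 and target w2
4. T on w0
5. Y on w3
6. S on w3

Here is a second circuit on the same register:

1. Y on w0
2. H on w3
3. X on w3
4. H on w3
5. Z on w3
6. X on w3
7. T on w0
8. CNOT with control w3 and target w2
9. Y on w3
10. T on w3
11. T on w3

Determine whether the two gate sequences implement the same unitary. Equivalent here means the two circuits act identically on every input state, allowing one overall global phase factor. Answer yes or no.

Yes: on every input state the two circuits agree up to one overall phase factor.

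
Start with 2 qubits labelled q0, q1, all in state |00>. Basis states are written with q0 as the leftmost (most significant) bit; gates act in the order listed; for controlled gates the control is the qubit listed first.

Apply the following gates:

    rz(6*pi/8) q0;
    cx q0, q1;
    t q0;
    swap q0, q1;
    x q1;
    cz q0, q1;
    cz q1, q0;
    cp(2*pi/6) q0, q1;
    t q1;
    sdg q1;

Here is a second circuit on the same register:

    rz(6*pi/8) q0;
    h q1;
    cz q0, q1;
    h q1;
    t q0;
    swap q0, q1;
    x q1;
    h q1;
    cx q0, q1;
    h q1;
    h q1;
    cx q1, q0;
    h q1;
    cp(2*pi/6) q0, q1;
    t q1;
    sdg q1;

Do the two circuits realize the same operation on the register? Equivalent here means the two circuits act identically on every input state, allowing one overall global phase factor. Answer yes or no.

No — the two circuits implement different unitaries, even allowing a global phase.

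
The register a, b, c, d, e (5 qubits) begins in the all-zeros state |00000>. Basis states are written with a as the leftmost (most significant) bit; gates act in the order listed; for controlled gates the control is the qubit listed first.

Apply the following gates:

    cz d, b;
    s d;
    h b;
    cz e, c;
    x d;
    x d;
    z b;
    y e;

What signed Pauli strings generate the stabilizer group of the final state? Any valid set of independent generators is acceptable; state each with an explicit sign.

The stabilizer group can be generated by -IXIII, +ZIIII, +IIZII, +IIIZI, -IIIIZ, among other valid generating sets. Key observation: steps 5-6 multiply out to the identity, so the circuit reduces to the remaining gates.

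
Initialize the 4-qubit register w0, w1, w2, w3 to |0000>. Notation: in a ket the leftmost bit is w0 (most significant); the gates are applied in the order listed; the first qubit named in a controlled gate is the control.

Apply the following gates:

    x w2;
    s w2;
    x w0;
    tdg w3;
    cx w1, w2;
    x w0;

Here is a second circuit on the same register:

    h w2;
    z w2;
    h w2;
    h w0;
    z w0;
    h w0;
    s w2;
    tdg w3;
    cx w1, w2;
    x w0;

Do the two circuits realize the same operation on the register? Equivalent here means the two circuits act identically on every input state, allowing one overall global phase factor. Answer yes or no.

Yes: on every input state the two circuits agree up to one overall phase factor.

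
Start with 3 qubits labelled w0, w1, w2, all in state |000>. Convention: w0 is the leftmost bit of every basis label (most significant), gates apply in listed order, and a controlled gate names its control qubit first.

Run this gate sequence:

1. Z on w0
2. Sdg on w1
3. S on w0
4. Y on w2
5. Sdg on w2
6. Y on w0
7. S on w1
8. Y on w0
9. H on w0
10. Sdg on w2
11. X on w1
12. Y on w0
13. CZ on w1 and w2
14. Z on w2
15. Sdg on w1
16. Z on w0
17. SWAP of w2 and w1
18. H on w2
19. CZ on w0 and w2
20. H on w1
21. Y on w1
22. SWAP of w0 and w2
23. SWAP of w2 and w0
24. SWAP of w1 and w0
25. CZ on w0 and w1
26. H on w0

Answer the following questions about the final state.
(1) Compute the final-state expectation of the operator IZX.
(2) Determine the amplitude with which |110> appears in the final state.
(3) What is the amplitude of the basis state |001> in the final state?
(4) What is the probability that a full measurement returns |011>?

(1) The expectation value of IZX is -1.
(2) |110> carries amplitude -1/2 in the final state.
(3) The final state's coefficient on |001> equals 1/2.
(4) The probability of measuring |011> is 0.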